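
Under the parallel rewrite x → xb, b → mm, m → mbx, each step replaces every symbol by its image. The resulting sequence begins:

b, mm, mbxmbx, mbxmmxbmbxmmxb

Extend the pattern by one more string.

mbxmmxbmbxmbxxbmmmbxmmxbmbxmbxxbmm

Replace each of the 14 characters of mbxmmxbmbxmmxb in place — mbx mm xb mbx mbx xb mm mbx mm xb mbx mbx xb mm — and concatenate.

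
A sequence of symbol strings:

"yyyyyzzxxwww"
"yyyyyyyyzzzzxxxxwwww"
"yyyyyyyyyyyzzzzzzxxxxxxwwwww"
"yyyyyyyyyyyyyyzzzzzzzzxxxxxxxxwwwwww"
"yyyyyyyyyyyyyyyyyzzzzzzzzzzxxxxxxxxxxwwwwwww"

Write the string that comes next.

Term n consists of 3n+2 y's, followed by 2n z's, followed by 2n x's, followed by n+2 w's (n = 1, 2, …).
For the next term, n = 6, so the run lengths are 20, 12, 12, 8.

yyyyyyyyyyyyyyyyyyyyzzzzzzzzzzzzxxxxxxxxxxxxwwwwwwww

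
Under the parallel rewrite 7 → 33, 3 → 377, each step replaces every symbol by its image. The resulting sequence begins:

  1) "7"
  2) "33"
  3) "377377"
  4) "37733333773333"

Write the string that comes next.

φ(37733333773333) expands symbol-by-symbol to 377 33 33 377 377 377 377 377 33 33 377 377 377 377; joining the 14 pieces gives the next term.

37733333773773773773773333377377377377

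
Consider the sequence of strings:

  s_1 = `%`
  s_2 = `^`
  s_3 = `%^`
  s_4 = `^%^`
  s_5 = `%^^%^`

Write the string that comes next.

This is a Fibonacci-style word recurrence s(k) = s(k−2)·s(k−1): e.g. %·^ = %^.
The next term joins ^%^ and %^^%^.

^%^%^^%^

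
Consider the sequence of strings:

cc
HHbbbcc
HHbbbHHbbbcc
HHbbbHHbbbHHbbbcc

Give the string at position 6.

HHbbbHHbbbHHbbbHHbbbHHbbbcc

The strings grow by a fixed prefix HHbbb each time.
From HHbbbHHbbbHHbbbcc, 2 further steps: HHbbbHHbbbHHbbbcc → HHbbbHHbbbHHbbbHHbbbcc → (answer).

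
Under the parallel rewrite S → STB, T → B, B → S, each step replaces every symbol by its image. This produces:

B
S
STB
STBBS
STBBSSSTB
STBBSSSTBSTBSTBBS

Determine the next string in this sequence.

Applying the rule to each of the 17 symbols of STBBSSSTBSTBSTBBS gives the pieces STB B S S STB STB STB B S STB B S STB B S S STB, which concatenate to the answer.

STBBSSSTBSTBSTBBSSTBBSSTBBSSSTB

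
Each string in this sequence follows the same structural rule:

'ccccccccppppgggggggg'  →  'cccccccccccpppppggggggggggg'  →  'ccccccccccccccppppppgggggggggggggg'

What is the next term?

cccccccccccccccccpppppppggggggggggggggggg

Reading off run lengths: c runs 8, 11, 14; p runs 4, 5, 6; g runs 8, 11, 14 — each is linear in n, where the shown terms are n = 3, 4, 5.
For the next term, n = 6, so the run lengths are 17, 7, 17.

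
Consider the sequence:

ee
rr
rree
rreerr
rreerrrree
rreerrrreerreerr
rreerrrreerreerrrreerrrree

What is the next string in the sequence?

From term 3 onward, concatenate the last term with the second-to-last: rr·ee = rree, rree·rr = rreerr, …
The next term joins rreerrrreerreerrrreerrrree and rreerrrreerreerr.

rreerrrreerreerrrreerrrreerreerrrreerreerr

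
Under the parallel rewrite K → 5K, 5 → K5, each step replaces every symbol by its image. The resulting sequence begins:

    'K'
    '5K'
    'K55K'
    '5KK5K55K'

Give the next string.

Apply φ to 5KK5K55K symbol by symbol: 5→K5, K→5K, K→5K, 5→K5, K→5K, 5→K5, 5→K5, K→5K; joined: K5 5K 5K K5 5K K5 K5 5K.

K55K5KK55KK5K55K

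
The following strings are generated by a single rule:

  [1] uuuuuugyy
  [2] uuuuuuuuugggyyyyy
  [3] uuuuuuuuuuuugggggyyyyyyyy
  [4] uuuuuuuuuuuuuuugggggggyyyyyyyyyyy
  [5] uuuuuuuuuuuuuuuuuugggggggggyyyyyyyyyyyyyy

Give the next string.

uuuuuuuuuuuuuuuuuuuuugggggggggggyyyyyyyyyyyyyyyyy

Term n consists of 3n+3 u's, followed by 2n-1 g's, followed by 3n-1 y's (n = 1, 2, …).
At n = 6 the blocks have lengths 21, 11, 17.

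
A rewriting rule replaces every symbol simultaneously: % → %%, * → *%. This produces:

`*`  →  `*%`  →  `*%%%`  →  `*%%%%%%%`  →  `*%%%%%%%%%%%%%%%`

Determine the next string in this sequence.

*%%%%%%%%%%%%%%%%%%%%%%%%%%%%%%%

Replace each of the 16 characters of *%%%%%%%%%%%%%%% in place — *% %% %% %% %% %% %% %% %% %% %% %% %% %% %% %% — and concatenate.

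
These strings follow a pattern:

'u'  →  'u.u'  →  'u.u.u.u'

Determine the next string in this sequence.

u.u.u.u.u.u.u.u

s(k+1) = s(k)·.·s(k) — each term doubles the last with '.' between the halves.
One more doubling of u.u.u.u gives the answer.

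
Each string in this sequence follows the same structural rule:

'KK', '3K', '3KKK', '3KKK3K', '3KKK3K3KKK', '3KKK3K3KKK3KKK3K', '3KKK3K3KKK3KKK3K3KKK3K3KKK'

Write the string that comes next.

3KKK3K3KKK3KKK3K3KKK3K3KKK3KKK3K3KKK3KKK3K

From term 3 onward, concatenate the last term with the second-to-last: 3K·KK = 3KKK, 3KKK·3K = 3KKK3K, …
Continuing: 3KKK3K3KKK3KKK3K3KKK3K3KKK · 3KKK3K3KKK3KKK3K gives term 8.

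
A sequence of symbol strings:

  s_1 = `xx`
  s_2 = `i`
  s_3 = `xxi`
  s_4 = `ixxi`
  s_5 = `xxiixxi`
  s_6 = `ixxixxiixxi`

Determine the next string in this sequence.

Each term (from the third on) is the two preceding terms concatenated in order: term 3 = xx·i = xxi.
The next term joins xxiixxi and ixxixxiixxi.

xxiixxiixxixxiixxi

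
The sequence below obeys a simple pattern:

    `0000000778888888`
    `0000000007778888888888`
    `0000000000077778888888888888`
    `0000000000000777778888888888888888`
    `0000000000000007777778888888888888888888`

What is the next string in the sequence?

0000000000000000077777778888888888888888888888

Each string has the form 0^{2n+3} 7^{n} 8^{3n+1}, where the shown terms are n = 2, 3, 4, 5, 6.
Setting n = 7 gives 17, 7, 22 characters in each block.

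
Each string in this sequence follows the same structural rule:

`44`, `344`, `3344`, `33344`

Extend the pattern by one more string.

Every step adds 3 at the front: s(k+1) = 3·s(k).
Applying this once more to 33344:

333344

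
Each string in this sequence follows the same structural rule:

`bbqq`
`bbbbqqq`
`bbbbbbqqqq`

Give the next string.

Reading off run lengths: b runs 2, 4, 6; q runs 2, 3, 4 — each is linear in n (n = 1, 2, …).
For the next term, n = 4, so the run lengths are 8, 5.

bbbbbbbbqqqqq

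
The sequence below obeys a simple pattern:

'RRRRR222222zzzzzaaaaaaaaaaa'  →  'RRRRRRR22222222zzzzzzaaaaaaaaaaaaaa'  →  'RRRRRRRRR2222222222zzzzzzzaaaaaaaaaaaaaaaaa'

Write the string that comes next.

Term n consists of 2n-1 R's, followed by 2n 2's, followed by n+2 z's, followed by 3n+2 a's, where the shown terms are n = 3, 4, 5.
At n = 6 the blocks have lengths 11, 12, 8, 20.

RRRRRRRRRRR222222222222zzzzzzzzaaaaaaaaaaaaaaaaaaaa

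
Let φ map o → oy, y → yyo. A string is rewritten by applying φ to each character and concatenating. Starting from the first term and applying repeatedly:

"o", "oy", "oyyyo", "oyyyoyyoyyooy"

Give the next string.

oyyyoyyoyyooyyyoyyooyyyoyyooyoyyyo

Applying the rule to each of the 13 symbols of oyyyoyyoyyooy gives the pieces oy yyo yyo yyo oy yyo yyo oy yyo yyo oy oy yyo, which concatenate to the answer.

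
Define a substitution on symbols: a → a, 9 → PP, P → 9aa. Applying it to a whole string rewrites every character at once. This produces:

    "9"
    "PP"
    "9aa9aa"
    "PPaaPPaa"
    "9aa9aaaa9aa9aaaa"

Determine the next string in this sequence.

PPaaPPaaaaPPaaPPaaaa

Applying the rule to each of the 16 symbols of 9aa9aaaa9aa9aaaa gives the pieces PP a a PP a a a a PP a a PP a a a a, which concatenate to the answer.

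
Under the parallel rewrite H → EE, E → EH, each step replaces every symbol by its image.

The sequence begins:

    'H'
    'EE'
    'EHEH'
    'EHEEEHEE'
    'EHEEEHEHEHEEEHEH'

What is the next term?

φ(EHEEEHEHEHEEEHEH) expands symbol-by-symbol to EH EE EH EH EH EE EH EE EH EE EH EH EH EE EH EE; joining the 16 pieces gives the next term.

EHEEEHEHEHEEEHEEEHEEEHEHEHEEEHEE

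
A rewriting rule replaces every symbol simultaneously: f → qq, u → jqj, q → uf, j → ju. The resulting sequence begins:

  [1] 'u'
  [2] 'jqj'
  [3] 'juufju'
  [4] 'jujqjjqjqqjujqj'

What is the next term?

Applying the rule to each of the 15 symbols of jujqjjqjqqjujqj gives the pieces ju jqj ju uf ju ju uf ju uf uf ju jqj ju uf ju, which concatenate to the answer.

jujqjjuufjujuufjuufufjujqjjuufju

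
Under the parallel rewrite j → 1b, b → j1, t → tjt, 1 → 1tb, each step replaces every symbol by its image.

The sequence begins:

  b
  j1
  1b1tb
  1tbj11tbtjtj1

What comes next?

Rewriting the 13 symbols of 1tbj11tbtjtj1 one by one yields 1tb tjt j1 1b 1tb 1tb tjt j1 tjt 1b tjt 1b 1tb; concatenated:

1tbtjtj11b1tb1tbtjtj1tjt1btjt1b1tb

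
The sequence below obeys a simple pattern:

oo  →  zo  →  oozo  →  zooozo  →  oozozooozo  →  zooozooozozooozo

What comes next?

This is a Fibonacci-style word recurrence s(k) = s(k−2)·s(k−1): e.g. oo·zo = oozo.
Continuing: oozozooozo · zooozooozozooozo gives term 7.

oozozooozozooozooozozooozo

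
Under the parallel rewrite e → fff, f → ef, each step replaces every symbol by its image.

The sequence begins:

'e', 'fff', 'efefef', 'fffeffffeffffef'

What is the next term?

φ(fffeffffeffffef) expands symbol-by-symbol to ef ef ef fff ef ef ef ef fff ef ef ef ef fff ef; joining the 15 pieces gives the next term.

efefeffffefefefeffffefefefeffffef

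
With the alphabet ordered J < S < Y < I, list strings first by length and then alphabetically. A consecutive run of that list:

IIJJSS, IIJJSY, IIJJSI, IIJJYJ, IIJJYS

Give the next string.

IIJJYY

The successor of IIJJYS increments the rightmost position that isn't already I and resets every position after it to J.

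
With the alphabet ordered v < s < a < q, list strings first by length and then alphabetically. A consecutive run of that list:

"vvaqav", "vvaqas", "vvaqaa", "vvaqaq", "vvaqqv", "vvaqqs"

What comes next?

The successor of vvaqqs increments the rightmost position that isn't already q and resets every position after it to v.

vvaqqa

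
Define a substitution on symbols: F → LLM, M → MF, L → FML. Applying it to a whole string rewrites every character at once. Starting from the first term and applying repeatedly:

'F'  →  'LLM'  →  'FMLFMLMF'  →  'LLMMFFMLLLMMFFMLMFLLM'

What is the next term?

Applying the rule to each of the 21 symbols of LLMMFFMLLLMMFFMLMFLLM gives the pieces FML FML MF MF LLM LLM MF FML FML FML MF MF LLM LLM MF FML MF LLM FML FML MF, which concatenate to the answer.

FMLFMLMFMFLLMLLMMFFMLFMLFMLMFMFLLMLLMMFFMLMFLLMFMLFMLMF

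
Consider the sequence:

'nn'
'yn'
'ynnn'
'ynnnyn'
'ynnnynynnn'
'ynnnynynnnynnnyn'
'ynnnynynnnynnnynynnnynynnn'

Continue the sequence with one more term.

ynnnynynnnynnnynynnnynynnnynnnynynnnynnnyn

Each term (from the third on) is the previous term followed by the one before it: term 3 = yn·nn = ynnn.
The next term joins ynnnynynnnynnnynynnnynynnn and ynnnynynnnynnnyn.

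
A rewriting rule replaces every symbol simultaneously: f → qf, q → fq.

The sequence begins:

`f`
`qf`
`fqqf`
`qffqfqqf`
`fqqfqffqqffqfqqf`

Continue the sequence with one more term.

Rewriting the 16 symbols of fqqfqffqqffqfqqf one by one yields qf fq fq qf fq qf qf fq fq qf qf fq qf fq fq qf; concatenated:

qffqfqqffqqfqffqfqqfqffqqffqfqqf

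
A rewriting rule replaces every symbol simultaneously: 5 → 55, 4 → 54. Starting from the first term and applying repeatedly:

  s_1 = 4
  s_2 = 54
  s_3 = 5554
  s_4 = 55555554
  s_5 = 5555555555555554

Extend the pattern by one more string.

55555555555555555555555555555554

Replace each of the 16 characters of 5555555555555554 in place — 55 55 55 55 55 55 55 55 55 55 55 55 55 55 55 54 — and concatenate.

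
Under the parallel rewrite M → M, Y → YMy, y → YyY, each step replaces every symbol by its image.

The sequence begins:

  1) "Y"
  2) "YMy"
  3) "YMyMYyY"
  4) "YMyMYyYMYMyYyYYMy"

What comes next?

Applying the rule to each of the 17 symbols of YMyMYyYMYMyYyYYMy gives the pieces YMy M YyY M YMy YyY YMy M YMy M YyY YMy YyY YMy YMy M YyY, which concatenate to the answer.

YMyMYyYMYMyYyYYMyMYMyMYyYYMyYyYYMyYMyMYyY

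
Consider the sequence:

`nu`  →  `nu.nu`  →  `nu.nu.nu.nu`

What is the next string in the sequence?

nu.nu.nu.nu.nu.nu.nu.nu

Each string is two copies of the previous one joined by '.'.
One more doubling of nu.nu.nu.nu gives the answer.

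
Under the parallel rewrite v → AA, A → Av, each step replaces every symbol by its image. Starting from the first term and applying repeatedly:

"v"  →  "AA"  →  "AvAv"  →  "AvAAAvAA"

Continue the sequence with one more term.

Rewriting each symbol of AvAAAvAA: A→Av, v→AA, A→Av, A→Av, A→Av, v→AA, A→Av, A→Av, which concatenates to Av AA Av Av Av AA Av Av.

AvAAAvAvAvAAAvAv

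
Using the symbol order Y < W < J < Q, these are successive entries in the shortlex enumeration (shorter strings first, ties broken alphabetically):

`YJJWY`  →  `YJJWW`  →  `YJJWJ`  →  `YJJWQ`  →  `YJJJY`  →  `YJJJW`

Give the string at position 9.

YJJQY

Continuing the enumeration 3 steps past YJJJW: YJJJW → YJJJJ → YJJJQ → (answer).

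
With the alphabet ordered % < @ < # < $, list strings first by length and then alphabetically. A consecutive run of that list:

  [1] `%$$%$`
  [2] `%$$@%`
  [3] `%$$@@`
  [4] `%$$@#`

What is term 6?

Advancing 2 positions from %$$@# through %$$@# → %$$@$ reaches term 6.

%$$#%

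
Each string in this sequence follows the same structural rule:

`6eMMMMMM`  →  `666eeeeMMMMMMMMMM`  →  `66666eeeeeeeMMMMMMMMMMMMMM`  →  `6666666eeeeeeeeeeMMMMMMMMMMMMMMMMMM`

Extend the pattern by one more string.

666666666eeeeeeeeeeeeeMMMMMMMMMMMMMMMMMMMMMM

Term n consists of 2n-1 6's, followed by 3n-2 e's, followed by 4n+2 M's (n = 1, 2, …).
Setting n = 5 gives 9, 13, 22 characters in each block.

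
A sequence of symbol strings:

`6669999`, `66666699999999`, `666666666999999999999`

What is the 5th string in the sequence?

66666666666666699999999999999999999

Term n consists of 3n 6's, followed by 4n 9's (n = 1, 2, …).
For term 5, n = 5, so the run lengths are 15, 20.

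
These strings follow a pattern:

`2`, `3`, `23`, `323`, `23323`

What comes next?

32323323

Each term (from the third on) is the two preceding terms concatenated in order: term 3 = 2·3 = 23.
Continuing: 323 · 23323 gives term 6.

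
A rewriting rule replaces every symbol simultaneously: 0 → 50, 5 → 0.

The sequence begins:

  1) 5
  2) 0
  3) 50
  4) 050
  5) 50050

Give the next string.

Expanding 50050: 5→0, 0→50, 0→50, 5→0, 0→50. Concatenated: 0 50 50 0 50.

05050050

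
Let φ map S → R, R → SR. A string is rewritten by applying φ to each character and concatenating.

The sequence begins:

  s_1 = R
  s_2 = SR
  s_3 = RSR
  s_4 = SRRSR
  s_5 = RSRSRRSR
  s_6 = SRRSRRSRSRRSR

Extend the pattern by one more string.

Applying the rule to each of the 13 symbols of SRRSRRSRSRRSR gives the pieces R SR SR R SR SR R SR R SR SR R SR, which concatenate to the answer.

RSRSRRSRSRRSRRSRSRRSR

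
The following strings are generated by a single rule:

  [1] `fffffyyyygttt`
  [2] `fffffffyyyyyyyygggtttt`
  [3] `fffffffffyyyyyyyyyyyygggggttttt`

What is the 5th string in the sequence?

The n-th term is 2n+3 f's then 4n y's then 2n-1 g's then n+2 t's (n = 1, 2, …).
For term 5, n = 5, so the run lengths are 13, 20, 9, 7.

fffffffffffffyyyyyyyyyyyyyyyyyyyygggggggggttttttt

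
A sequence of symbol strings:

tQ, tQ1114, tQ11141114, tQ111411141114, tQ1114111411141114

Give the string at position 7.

Each term is the previous one with 1114 appended.
From tQ1114111411141114, 2 further steps: tQ1114111411141114 → tQ11141114111411141114 → (answer).

tQ111411141114111411141114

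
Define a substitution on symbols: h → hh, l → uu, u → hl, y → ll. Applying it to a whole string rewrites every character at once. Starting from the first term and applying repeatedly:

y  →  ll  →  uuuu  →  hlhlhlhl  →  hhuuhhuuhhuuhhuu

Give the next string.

hhhhhlhlhhhhhlhlhhhhhlhlhhhhhlhl

Applying the rule to each of the 16 symbols of hhuuhhuuhhuuhhuu gives the pieces hh hh hl hl hh hh hl hl hh hh hl hl hh hh hl hl, which concatenate to the answer.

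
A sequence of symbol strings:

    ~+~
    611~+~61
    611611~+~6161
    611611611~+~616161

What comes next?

611611611611~+~61616161

s(k+1) = 611·s(k)·61, so each term gains 611 as a prefix and 61 as a suffix.
One more step from 611611611~+~616161 gives the answer.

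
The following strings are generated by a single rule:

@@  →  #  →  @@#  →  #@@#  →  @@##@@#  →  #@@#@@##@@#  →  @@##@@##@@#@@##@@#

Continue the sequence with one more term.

#@@#@@##@@#@@##@@##@@#@@##@@#

Each term (from the third on) is the two preceding terms concatenated in order: term 3 = @@·# = @@#.
The next term joins #@@#@@##@@# and @@##@@##@@#@@##@@#.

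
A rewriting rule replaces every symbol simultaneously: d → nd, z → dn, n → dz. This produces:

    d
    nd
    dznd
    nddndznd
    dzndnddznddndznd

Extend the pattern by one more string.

nddndznddzndnddndzndnddznddndznd

Replace each of the 16 characters of dzndnddznddndznd in place — nd dn dz nd dz nd nd dn dz nd nd dz nd dn dz nd — and concatenate.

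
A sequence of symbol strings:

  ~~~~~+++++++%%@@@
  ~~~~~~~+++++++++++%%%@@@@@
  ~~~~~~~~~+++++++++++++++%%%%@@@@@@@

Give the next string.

Term n consists of 2n+3 ~'s, followed by 4n+3 +'s, followed by n+1 %'s, followed by 2n+1 @'s (n = 1, 2, …).
At n = 4 the blocks have lengths 11, 19, 5, 9.

~~~~~~~~~~~+++++++++++++++++++%%%%%@@@@@@@@@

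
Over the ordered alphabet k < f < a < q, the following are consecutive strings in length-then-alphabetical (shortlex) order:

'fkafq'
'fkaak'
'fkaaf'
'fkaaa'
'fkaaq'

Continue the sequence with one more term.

Find the rightmost character of fkaaq below q, bump it to the next letter, and reset everything to its right to k.

fkaqk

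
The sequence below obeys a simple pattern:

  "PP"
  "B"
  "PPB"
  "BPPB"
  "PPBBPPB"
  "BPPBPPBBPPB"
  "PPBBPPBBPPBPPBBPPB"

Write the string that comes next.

From term 3 onward, concatenate the second-to-last term with the last: PP·B = PPB, B·PPB = BPPB, …
Continuing: BPPBPPBBPPB · PPBBPPBBPPBPPBBPPB gives term 8.

BPPBPPBBPPBPPBBPPBBPPBPPBBPPB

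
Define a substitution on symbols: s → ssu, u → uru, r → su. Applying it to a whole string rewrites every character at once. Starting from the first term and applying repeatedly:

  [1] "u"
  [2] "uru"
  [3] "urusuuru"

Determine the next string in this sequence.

Expanding urusuuru: u→uru, r→su, u→uru, s→ssu, u→uru, u→uru, r→su, u→uru. Concatenated: uru su uru ssu uru uru su uru.

urusuurussuuruurusuuru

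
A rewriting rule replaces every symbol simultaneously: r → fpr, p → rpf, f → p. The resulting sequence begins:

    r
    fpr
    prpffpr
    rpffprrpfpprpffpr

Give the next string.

Applying the rule to each of the 17 symbols of rpffprrpfpprpffpr gives the pieces fpr rpf p p rpf fpr fpr rpf p rpf rpf fpr rpf p p rpf fpr, which concatenate to the answer.

fprrpfpprpffprfprrpfprpfrpffprrpfpprpffpr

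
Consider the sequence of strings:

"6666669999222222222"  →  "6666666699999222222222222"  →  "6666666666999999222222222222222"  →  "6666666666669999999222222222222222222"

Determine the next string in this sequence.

6666666666666699999999222222222222222222222

The n-th term is 2n+2 6's then n+2 9's then 3n+3 2's, where the shown terms are n = 2, 3, 4, 5.
At n = 6 the blocks have lengths 14, 8, 21.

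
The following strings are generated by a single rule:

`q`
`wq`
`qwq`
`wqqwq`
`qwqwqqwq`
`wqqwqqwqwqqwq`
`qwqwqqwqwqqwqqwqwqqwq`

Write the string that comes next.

wqqwqqwqwqqwqqwqwqqwqwqqwqqwqwqqwq

From term 3 onward, concatenate the second-to-last term with the last: q·wq = qwq, wq·qwq = wqqwq, …
The next term joins wqqwqqwqwqqwq and qwqwqqwqwqqwqqwqwqqwq.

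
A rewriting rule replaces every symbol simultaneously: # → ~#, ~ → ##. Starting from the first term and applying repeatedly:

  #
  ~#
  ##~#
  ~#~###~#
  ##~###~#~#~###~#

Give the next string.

Replace each of the 16 characters of ##~###~#~#~###~# in place — ~# ~# ## ~# ~# ~# ## ~# ## ~# ## ~# ~# ~# ## ~# — and concatenate.

~#~###~#~#~###~###~###~#~#~###~#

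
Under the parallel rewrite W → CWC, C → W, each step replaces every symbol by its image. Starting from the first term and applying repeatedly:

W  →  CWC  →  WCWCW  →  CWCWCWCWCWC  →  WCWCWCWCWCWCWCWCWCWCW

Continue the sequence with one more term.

CWCWCWCWCWCWCWCWCWCWCWCWCWCWCWCWCWCWCWCWCWC

Replace each of the 21 characters of WCWCWCWCWCWCWCWCWCWCW in place — CWC W CWC W CWC W CWC W CWC W CWC W CWC W CWC W CWC W CWC W CWC — and concatenate.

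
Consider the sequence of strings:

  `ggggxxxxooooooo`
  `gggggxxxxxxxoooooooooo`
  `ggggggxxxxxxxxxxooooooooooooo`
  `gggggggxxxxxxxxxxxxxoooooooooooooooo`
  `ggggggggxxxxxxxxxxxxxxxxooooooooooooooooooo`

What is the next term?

gggggggggxxxxxxxxxxxxxxxxxxxoooooooooooooooooooooo

Reading off run lengths: g runs 4, 5, 6, 7, 8; x runs 4, 7, 10, 13, 16; o runs 7, 10, 13, 16, 19 — each is linear in n, where the shown terms are n = 2, 3, 4, 5, 6.
At n = 7 the blocks have lengths 9, 19, 22.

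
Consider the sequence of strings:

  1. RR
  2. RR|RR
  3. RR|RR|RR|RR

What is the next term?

RR|RR|RR|RR|RR|RR|RR|RR

Every step duplicates the string with '|' between the halves.
So the next term is two copies of RR|RR|RR|RR with '|' between the halves.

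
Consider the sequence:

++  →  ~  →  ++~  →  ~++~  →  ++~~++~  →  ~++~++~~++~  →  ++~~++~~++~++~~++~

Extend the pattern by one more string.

~++~++~~++~++~~++~~++~++~~++~

This is a Fibonacci-style word recurrence s(k) = s(k−2)·s(k−1): e.g. ++·~ = ++~.
Continuing: ~++~++~~++~ · ++~~++~~++~++~~++~ gives term 8.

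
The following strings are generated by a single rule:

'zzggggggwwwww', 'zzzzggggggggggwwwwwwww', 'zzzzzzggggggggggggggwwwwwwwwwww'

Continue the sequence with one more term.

zzzzzzzzggggggggggggggggggwwwwwwwwwwwwww

Term n consists of 2n z's, followed by 4n+2 g's, followed by 3n+2 w's (n = 1, 2, …).
For the next term, n = 4, so the run lengths are 8, 18, 14.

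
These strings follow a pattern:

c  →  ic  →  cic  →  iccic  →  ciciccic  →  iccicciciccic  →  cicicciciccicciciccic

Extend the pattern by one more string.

icciccicicciccicicciciccicciciccic

From term 3 onward, concatenate the second-to-last term with the last: c·ic = cic, ic·cic = iccic, …
So term 8 is iccicciciccic·cicicciciccicciciccic.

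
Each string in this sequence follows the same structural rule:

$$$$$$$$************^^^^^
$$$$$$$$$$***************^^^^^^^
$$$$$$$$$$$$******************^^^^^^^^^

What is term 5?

$$$$$$$$$$$$$$$$************************^^^^^^^^^^^^^

Term n consists of 2n+2 $'s, followed by 3n+3 *'s, followed by 2n-1 ^'s, where the shown terms are n = 3, 4, 5.
For term 5, n = 7, so the run lengths are 16, 24, 13.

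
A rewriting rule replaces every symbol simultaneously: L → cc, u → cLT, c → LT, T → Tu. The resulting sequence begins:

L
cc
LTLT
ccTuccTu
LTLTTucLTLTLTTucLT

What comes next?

ccTuccTuTucLTLTccTuccTuccTuTucLTLTccTu

Replace each of the 18 characters of LTLTTucLTLTLTTucLT in place — cc Tu cc Tu Tu cLT LT cc Tu cc Tu cc Tu Tu cLT LT cc Tu — and concatenate.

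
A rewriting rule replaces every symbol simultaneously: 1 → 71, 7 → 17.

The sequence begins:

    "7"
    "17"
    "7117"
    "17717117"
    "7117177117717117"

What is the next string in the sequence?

17717117711717717117177117717117

Replace each of the 16 characters of 7117177117717117 in place — 17 71 71 17 71 17 17 71 71 17 17 71 17 71 71 17 — and concatenate.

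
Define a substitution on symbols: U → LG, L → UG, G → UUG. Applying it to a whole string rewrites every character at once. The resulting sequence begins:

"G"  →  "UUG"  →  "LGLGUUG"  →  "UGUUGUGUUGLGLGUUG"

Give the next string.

Applying the rule to each of the 17 symbols of UGUUGUGUUGLGLGUUG gives the pieces LG UUG LG LG UUG LG UUG LG LG UUG UG UUG UG UUG LG LG UUG, which concatenate to the answer.

LGUUGLGLGUUGLGUUGLGLGUUGUGUUGUGUUGLGLGUUG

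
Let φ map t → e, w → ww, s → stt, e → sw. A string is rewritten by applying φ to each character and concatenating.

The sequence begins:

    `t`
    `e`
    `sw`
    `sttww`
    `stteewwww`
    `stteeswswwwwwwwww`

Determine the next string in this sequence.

φ(stteeswswwwwwwwww) expands symbol-by-symbol to stt e e sw sw stt ww stt ww ww ww ww ww ww ww ww ww; joining the 17 pieces gives the next term.

stteeswswsttwwsttwwwwwwwwwwwwwwwwww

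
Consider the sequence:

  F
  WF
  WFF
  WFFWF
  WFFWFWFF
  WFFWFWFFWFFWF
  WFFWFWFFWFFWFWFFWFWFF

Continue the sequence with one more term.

From term 3 onward, concatenate the last term with the second-to-last: WF·F = WFF, WFF·WF = WFFWF, …
The next term joins WFFWFWFFWFFWFWFFWFWFF and WFFWFWFFWFFWF.

WFFWFWFFWFFWFWFFWFWFFWFFWFWFFWFFWF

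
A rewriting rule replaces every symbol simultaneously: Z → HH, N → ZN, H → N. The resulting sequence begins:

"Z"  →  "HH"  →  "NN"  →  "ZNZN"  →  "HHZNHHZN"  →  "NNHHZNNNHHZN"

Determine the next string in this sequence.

Expanding NNHHZNNNHHZN: N→ZN, N→ZN, H→N, H→N, Z→HH, N→ZN, N→ZN, N→ZN, H→N, H→N, Z→HH, N→ZN. Concatenated: ZN ZN N N HH ZN ZN ZN N N HH ZN.

ZNZNNNHHZNZNZNNNHHZN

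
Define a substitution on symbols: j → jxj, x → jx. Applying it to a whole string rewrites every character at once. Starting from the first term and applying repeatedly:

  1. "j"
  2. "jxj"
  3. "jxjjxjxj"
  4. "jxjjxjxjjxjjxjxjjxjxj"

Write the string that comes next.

Replace each of the 21 characters of jxjjxjxjjxjjxjxjjxjxj in place — jxj jx jxj jxj jx jxj jx jxj jxj jx jxj jxj jx jxj jx jxj jxj jx jxj jx jxj — and concatenate.

jxjjxjxjjxjjxjxjjxjxjjxjjxjxjjxjjxjxjjxjxjjxjjxjxjjxjxj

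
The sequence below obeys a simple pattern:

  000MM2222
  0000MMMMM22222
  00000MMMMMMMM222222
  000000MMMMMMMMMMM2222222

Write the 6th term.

00000000MMMMMMMMMMMMMMMMM222222222

Each string has the form 0^{n+2} M^{3n-1} 2^{n+3} (n = 1, 2, …).
Setting n = 6 gives 8, 17, 9 characters in each block.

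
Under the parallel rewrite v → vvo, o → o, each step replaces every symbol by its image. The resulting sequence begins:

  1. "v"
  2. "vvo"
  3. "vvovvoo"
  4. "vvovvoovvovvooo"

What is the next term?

vvovvoovvovvooovvovvoovvovvoooo

φ(vvovvoovvovvooo) expands symbol-by-symbol to vvo vvo o vvo vvo o o vvo vvo o vvo vvo o o o; joining the 15 pieces gives the next term.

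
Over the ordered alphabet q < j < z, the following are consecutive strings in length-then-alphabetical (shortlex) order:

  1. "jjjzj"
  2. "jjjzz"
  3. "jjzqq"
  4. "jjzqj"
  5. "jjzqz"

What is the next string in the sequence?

jjzjq

Treat jjzqz as a base-3 numeral over the given alphabet and add one, carrying through any trailing z's.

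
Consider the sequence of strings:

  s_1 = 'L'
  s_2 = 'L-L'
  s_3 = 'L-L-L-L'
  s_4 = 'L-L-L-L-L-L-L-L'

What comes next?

Every step duplicates the string with '-' between the halves.
Doubling L-L-L-L-L-L-L-L with '-' between the halves:

L-L-L-L-L-L-L-L-L-L-L-L-L-L-L-L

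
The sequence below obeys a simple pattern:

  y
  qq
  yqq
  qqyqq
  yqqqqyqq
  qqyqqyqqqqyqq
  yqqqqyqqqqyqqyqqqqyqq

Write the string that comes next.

qqyqqyqqqqyqqyqqqqyqqqqyqqyqqqqyqq

This is a Fibonacci-style word recurrence s(k) = s(k−2)·s(k−1): e.g. y·qq = yqq.
So term 8 is qqyqqyqqqqyqq·yqqqqyqqqqyqqyqqqqyqq.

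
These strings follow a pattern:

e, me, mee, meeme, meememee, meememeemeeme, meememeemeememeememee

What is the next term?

This is a Fibonacci-style word recurrence s(k) = s(k−1)·s(k−2): e.g. me·e = mee.
So term 8 is meememeemeememeememee·meememeemeeme.

meememeemeememeememeemeememeemeeme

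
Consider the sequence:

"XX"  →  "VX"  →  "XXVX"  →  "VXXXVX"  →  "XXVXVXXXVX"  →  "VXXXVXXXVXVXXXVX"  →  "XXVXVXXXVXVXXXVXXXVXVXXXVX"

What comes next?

VXXXVXXXVXVXXXVXXXVXVXXXVXVXXXVXXXVXVXXXVX

Each term (from the third on) is the two preceding terms concatenated in order: term 3 = XX·VX = XXVX.
The next term joins VXXXVXXXVXVXXXVX and XXVXVXXXVXVXXXVXXXVXVXXXVX.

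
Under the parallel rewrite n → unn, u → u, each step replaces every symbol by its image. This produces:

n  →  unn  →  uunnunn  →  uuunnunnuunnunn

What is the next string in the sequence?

Applying the rule to each of the 15 symbols of uuunnunnuunnunn gives the pieces u u u unn unn u unn unn u u unn unn u unn unn, which concatenate to the answer.

uuuunnunnuunnunnuuunnunnuunnunn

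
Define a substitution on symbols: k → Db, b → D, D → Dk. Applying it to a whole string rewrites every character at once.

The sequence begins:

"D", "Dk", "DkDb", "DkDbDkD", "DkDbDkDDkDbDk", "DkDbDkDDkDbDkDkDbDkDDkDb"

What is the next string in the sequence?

DkDbDkDDkDbDkDkDbDkDDkDbDkDbDkDDkDbDkDkDbDkD

φ(DkDbDkDDkDbDkDkDbDkDDkDb) expands symbol-by-symbol to Dk Db Dk D Dk Db Dk Dk Db Dk D Dk Db Dk Db Dk D Dk Db Dk Dk Db Dk D; joining the 24 pieces gives the next term.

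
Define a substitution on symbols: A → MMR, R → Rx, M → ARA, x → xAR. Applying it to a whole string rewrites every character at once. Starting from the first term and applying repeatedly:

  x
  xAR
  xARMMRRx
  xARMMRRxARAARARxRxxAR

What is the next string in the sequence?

xARMMRRxARAARARxRxxARMMRRxMMRMMRRxMMRRxxARRxxARxARMMRRx

φ(xARMMRRxARAARARxRxxAR) expands symbol-by-symbol to xAR MMR Rx ARA ARA Rx Rx xAR MMR Rx MMR MMR Rx MMR Rx xAR Rx xAR xAR MMR Rx; joining the 21 pieces gives the next term.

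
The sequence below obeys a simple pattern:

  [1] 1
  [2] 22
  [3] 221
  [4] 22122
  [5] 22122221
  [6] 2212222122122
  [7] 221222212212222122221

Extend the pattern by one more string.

From term 3 onward, concatenate the last term with the second-to-last: 22·1 = 221, 221·22 = 22122, …
Continuing: 221222212212222122221 · 2212222122122 gives term 8.

2212222122122221222212212222122122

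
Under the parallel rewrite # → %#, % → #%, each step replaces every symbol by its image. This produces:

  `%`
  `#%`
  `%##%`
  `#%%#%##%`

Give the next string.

Expanding #%%#%##%: #→%#, %→#%, %→#%, #→%#, %→#%, #→%#, #→%#, %→#%. Concatenated: %# #% #% %# #% %# %# #%.

%##%#%%##%%#%##%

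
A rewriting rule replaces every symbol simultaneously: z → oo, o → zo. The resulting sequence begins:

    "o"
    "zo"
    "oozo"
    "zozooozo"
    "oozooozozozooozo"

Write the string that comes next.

Replace each of the 16 characters of oozooozozozooozo in place — zo zo oo zo zo zo oo zo oo zo oo zo zo zo oo zo — and concatenate.

zozooozozozooozooozooozozozooozo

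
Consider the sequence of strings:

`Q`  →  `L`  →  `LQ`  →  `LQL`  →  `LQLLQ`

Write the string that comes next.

LQLLQLQL

Each term (from the third on) is the previous term followed by the one before it: term 3 = L·Q = LQ.
The next term joins LQLLQ and LQL.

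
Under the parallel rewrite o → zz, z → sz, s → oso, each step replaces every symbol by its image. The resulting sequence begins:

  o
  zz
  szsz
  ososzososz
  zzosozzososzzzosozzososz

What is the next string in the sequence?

szszzzosozzszszzzosozzososzszszzzosozzszszzzosozzososz

Replace each of the 24 characters of zzosozzososzzzosozzososz in place — sz sz zz oso zz sz sz zz oso zz oso sz sz sz zz oso zz sz sz zz oso zz oso sz — and concatenate.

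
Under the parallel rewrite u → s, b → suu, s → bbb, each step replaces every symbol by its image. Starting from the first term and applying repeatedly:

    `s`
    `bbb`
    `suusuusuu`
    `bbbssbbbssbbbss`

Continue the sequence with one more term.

Applying the rule to each of the 15 symbols of bbbssbbbssbbbss gives the pieces suu suu suu bbb bbb suu suu suu bbb bbb suu suu suu bbb bbb, which concatenate to the answer.

suusuusuubbbbbbsuusuusuubbbbbbsuusuusuubbbbbb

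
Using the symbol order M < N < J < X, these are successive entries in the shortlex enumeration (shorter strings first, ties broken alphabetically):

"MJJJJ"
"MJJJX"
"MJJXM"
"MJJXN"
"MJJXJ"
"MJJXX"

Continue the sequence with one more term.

The successor of MJJXX increments the rightmost position that isn't already X and resets every position after it to M.

MJXMM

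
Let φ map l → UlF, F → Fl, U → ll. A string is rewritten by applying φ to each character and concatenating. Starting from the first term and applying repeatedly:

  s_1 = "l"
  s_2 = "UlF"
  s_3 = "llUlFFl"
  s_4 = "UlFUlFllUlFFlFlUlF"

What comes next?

Rewriting the 18 symbols of UlFUlFllUlFFlFlUlF one by one yields ll UlF Fl ll UlF Fl UlF UlF ll UlF Fl Fl UlF Fl UlF ll UlF Fl; concatenated:

llUlFFlllUlFFlUlFUlFllUlFFlFlUlFFlUlFllUlFFl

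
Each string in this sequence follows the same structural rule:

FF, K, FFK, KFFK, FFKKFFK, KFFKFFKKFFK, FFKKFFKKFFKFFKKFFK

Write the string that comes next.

Each term (from the third on) is the two preceding terms concatenated in order: term 3 = FF·K = FFK.
The next term joins KFFKFFKKFFK and FFKKFFKKFFKFFKKFFK.

KFFKFFKKFFKFFKKFFKKFFKFFKKFFK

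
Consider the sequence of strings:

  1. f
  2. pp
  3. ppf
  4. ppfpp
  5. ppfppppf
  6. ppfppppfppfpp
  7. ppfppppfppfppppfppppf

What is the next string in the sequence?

Each term (from the third on) is the previous term followed by the one before it: term 3 = pp·f = ppf.
So term 8 is ppfppppfppfppppfppppf·ppfppppfppfpp.

ppfppppfppfppppfppppfppfppppfppfpp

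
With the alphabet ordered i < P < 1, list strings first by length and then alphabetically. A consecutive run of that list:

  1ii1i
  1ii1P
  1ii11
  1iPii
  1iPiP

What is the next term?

1iPi1

Treat 1iPiP as a base-3 numeral over the given alphabet and add one, carrying through any trailing 1's.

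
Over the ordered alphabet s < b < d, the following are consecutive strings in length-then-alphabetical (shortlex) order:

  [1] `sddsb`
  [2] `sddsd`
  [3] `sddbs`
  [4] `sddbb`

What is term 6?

sddds

Stepping forward 2 times from sddbb: sddbb → sddbd, then the target.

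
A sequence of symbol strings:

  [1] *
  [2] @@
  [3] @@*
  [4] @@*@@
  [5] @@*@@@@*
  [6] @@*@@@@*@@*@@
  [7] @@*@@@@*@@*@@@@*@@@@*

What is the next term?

@@*@@@@*@@*@@@@*@@@@*@@*@@@@*@@*@@

Each term (from the third on) is the previous term followed by the one before it: term 3 = @@·* = @@*.
So term 8 is @@*@@@@*@@*@@@@*@@@@*·@@*@@@@*@@*@@.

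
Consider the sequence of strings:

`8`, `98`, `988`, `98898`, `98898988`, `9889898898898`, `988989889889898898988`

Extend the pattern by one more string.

9889898898898988989889889898898898

Each term (from the third on) is the previous term followed by the one before it: term 3 = 98·8 = 988.
The next term joins 988989889889898898988 and 9889898898898.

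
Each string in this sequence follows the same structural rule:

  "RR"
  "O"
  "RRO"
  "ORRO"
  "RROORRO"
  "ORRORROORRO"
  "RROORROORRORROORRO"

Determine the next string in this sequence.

This is a Fibonacci-style word recurrence s(k) = s(k−2)·s(k−1): e.g. RR·O = RRO.
Continuing: ORRORROORRO · RROORROORRORROORRO gives term 8.

ORRORROORRORROORROORRORROORRO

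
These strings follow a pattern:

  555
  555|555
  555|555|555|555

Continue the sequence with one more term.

Each string is two copies of the previous one joined by '|'.
Doubling 555|555|555|555 with '|' between the halves:

555|555|555|555|555|555|555|555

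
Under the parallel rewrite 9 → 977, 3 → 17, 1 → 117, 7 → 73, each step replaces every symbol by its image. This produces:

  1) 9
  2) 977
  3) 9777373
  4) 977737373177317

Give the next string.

Applying the rule to each of the 15 symbols of 977737373177317 gives the pieces 977 73 73 73 17 73 17 73 17 117 73 73 17 117 73, which concatenate to the answer.

977737373177317731711773731711773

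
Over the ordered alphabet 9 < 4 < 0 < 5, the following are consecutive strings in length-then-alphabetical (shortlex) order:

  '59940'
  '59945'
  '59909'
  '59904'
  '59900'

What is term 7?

59959

Continuing the enumeration 2 steps past 59900: 59900 → 59905 → (answer).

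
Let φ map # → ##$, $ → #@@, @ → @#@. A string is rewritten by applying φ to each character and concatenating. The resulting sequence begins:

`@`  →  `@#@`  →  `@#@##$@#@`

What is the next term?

@#@##$@#@##$##$#@@@#@##$@#@

Apply φ to @#@##$@#@ symbol by symbol: @→@#@, #→##$, @→@#@, #→##$, #→##$, $→#@@, @→@#@, #→##$, @→@#@; joined: @#@ ##$ @#@ ##$ ##$ #@@ @#@ ##$ @#@.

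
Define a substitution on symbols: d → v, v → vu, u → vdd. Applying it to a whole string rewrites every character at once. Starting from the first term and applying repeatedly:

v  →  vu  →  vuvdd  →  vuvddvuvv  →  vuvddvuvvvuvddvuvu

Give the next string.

vuvddvuvvvuvddvuvuvuvddvuvvvuvddvuvdd

Replace each of the 18 characters of vuvddvuvvvuvddvuvu in place — vu vdd vu v v vu vdd vu vu vu vdd vu v v vu vdd vu vdd — and concatenate.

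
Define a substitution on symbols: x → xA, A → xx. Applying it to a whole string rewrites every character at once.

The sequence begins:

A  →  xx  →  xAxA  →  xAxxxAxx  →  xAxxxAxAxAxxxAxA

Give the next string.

xAxxxAxAxAxxxAxxxAxxxAxAxAxxxAxx

Replace each of the 16 characters of xAxxxAxAxAxxxAxA in place — xA xx xA xA xA xx xA xx xA xx xA xA xA xx xA xx — and concatenate.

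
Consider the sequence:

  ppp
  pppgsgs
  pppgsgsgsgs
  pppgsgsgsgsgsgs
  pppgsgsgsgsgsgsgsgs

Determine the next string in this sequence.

Each term is the previous one with gsgs appended.
One more step from pppgsgsgsgsgsgsgsgs gives the answer.

pppgsgsgsgsgsgsgsgsgsgs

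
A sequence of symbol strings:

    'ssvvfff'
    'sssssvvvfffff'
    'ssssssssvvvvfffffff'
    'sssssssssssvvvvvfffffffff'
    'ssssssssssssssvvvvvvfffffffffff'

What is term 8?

sssssssssssssssssssssssvvvvvvvvvfffffffffffffffff

Reading off run lengths: s runs 2, 5, 8, 11, 14; v runs 2, 3, 4, 5, 6; f runs 3, 5, 7, 9, 11 — each is linear in n (n = 1, 2, …).
Setting n = 8 gives 23, 9, 17 characters in each block.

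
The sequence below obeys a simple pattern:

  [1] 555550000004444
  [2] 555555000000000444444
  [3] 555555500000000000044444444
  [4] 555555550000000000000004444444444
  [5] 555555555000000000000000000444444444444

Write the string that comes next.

555555555500000000000000000000044444444444444

The n-th term is n+3 5's then 3n 0's then 2n 4's, where the shown terms are n = 2, 3, 4, 5, 6.
Setting n = 7 gives 10, 21, 14 characters in each block.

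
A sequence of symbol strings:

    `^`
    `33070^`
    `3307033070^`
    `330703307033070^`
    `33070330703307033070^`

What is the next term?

3307033070330703307033070^

Each term is the previous one with 33070 prepended.
So the next term is 33070·33070330703307033070^.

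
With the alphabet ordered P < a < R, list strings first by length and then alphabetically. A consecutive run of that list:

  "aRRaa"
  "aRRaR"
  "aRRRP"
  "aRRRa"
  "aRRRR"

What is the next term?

RPPPP

Treat aRRRR as a base-3 numeral over the given alphabet and add one, carrying through any trailing R's.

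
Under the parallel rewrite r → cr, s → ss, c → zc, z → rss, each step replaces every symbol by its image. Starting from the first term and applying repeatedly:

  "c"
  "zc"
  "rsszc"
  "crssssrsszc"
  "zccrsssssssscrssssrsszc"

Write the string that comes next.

rsszczccrsssssssssssssssszccrsssssssscrssssrsszc

Applying the rule to each of the 23 symbols of zccrsssssssscrssssrsszc gives the pieces rss zc zc cr ss ss ss ss ss ss ss ss zc cr ss ss ss ss cr ss ss rss zc, which concatenate to the answer.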